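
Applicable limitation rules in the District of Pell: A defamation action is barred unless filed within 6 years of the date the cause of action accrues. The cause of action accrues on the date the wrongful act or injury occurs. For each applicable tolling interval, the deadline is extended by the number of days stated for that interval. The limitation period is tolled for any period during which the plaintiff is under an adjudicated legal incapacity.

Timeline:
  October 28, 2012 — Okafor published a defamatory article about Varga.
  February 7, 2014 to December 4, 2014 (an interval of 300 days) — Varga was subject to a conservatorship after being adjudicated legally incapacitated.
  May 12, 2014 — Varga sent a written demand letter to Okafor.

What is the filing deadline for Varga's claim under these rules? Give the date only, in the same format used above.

The limitation period began to run on October 28, 2012.
6 years from October 28, 2012 is October 28, 2018.
The period was tolled for 300 days by the plaintiff's legal incapacity (February 7, 2014 to December 4, 2014), pushing the deadline to August 24, 2019.
The other events in the timeline have no effect on the limitation period under the stated rules.

August 24, 2019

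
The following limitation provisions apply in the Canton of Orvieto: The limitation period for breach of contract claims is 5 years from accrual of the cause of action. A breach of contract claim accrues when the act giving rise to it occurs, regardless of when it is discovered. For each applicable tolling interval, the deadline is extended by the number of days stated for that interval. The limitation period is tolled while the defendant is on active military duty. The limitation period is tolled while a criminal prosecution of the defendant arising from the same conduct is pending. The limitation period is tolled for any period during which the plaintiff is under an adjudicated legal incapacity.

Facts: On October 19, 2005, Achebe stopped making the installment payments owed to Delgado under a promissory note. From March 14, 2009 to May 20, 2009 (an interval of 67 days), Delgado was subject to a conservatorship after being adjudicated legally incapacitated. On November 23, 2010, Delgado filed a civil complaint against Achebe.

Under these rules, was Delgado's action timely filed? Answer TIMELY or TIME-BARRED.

TIMELY

The limitation period began to run on October 19, 2005.
The untolled deadline — 5 years after October 19, 2005 — is October 19, 2010.
The plaintiff's legal incapacity from March 14, 2009 to May 20, 2009 tolled the period for 67 days, extending the deadline to December 25, 2010.
Filing on November 23, 2010 beat the December 25, 2010 deadline — the action is timely.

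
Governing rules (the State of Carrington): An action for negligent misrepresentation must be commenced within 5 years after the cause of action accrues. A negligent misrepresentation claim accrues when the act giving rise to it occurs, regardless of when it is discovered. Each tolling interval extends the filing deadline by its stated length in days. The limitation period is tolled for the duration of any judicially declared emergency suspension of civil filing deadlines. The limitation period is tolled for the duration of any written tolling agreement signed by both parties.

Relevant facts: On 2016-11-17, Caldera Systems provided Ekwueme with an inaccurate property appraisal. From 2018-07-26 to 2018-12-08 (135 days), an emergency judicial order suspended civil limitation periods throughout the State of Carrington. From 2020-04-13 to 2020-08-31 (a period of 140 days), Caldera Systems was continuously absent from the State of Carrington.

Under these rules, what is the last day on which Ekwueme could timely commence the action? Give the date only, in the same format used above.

The limitation period began to run on 2016-11-17.
5 years from 2016-11-17 is 2021-11-17.
Because the emergency suspension of filing deadlines ran from 2018-07-26 to 2018-12-08, the deadline is extended by 135 days to 2022-04-01.
No stated provision tolls the period for the defendant's absence, so the interval from 2020-04-13 to 2020-08-31 has no effect on the deadline.

2022-04-01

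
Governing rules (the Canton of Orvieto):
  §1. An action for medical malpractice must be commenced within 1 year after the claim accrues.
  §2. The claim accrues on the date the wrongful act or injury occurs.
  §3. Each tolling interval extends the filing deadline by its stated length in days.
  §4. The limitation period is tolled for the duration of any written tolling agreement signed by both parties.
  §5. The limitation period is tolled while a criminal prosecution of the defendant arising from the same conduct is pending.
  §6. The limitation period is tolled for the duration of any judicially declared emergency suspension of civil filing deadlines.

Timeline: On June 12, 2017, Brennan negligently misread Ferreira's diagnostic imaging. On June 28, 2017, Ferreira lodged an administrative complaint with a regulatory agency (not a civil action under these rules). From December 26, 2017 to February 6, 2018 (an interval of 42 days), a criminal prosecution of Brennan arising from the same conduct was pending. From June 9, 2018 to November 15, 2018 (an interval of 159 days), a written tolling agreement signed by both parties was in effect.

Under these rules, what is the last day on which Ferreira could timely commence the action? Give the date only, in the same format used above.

December 30, 2018

The claim accrued on June 12, 2017, when the wrongful act occurred.
1 year from June 12, 2017 is June 12, 2018.
The period was tolled for 42 days by the pending criminal prosecution (December 26, 2017 to February 6, 2018), pushing the deadline to July 24, 2018.
The written tolling agreement from June 9, 2018 to November 15, 2018 tolled the period for 159 days, extending the deadline to December 30, 2018.
None of the other events listed affects the running of the period under the stated rules.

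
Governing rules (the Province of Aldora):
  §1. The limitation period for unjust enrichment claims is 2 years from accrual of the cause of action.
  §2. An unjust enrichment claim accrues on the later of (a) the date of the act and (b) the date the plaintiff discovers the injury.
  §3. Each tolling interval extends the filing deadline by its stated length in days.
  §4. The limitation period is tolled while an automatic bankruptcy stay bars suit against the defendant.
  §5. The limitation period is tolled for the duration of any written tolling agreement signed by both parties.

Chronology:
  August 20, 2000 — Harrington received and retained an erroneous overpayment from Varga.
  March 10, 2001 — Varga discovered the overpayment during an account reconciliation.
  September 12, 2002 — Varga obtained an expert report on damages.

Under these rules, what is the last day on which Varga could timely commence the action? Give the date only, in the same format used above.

March 10, 2003

The claim accrued on March 10, 2001 — the later of the August 20, 2000 act and the March 10, 2001 discovery.
The untolled deadline — 2 years after March 10, 2001 — is March 10, 2003.
None of the other events listed affects the running of the period under the stated rules.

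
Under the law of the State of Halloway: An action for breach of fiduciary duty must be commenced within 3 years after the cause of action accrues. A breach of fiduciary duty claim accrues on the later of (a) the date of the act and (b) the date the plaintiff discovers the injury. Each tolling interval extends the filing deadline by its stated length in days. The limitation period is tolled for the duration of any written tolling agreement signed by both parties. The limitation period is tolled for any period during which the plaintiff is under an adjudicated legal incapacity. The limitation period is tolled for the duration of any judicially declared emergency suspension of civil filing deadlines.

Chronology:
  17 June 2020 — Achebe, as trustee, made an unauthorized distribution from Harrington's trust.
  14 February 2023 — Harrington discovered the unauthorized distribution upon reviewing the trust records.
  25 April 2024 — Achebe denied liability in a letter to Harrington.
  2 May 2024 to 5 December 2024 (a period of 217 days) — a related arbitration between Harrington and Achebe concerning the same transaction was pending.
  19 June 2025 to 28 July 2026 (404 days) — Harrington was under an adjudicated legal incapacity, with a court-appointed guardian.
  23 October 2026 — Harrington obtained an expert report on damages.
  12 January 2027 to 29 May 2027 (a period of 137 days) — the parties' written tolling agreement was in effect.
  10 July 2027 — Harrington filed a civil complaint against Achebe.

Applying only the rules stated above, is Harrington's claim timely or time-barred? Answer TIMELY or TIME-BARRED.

TIMELY

Because discovery on 14 February 2023 post-dates the 17 June 2020 act, accrual under the later-of rule falls on 14 February 2023.
The untolled deadline — 3 years after 14 February 2023 — is 14 February 2026.
The period was tolled for 404 days by the plaintiff's legal incapacity (19 June 2025 to 28 July 2026), pushing the deadline to 25 March 2027.
The written tolling agreement from 12 January 2027 to 29 May 2027 tolled the period for 137 days, extending the deadline to 9 August 2027.
Although a pending arbitration ran from 2 May 2024 to 5 December 2024, the stated rules do not make that a tolling event, so it is disregarded.
None of the other events listed affects the running of the period under the stated rules.
Harrington filed on 10 July 2027, before the 9 August 2027 deadline, so the action is timely.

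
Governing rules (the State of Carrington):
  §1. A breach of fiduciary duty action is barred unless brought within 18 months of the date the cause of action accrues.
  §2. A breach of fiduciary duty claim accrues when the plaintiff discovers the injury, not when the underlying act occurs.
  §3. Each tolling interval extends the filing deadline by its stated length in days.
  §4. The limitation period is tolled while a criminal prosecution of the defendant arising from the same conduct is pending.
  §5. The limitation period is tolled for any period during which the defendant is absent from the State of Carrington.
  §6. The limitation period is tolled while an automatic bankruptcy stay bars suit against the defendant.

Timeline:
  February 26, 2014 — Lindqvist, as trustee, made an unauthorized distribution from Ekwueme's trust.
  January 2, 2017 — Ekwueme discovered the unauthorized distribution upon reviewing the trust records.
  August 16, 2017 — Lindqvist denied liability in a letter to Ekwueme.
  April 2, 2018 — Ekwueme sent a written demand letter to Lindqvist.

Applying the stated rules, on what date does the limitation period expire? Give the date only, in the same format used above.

The claim did not accrue until Ekwueme discovered the injury on January 2, 2017; the February 26, 2014 act date does not start the clock under the stated rule.
The untolled deadline — 18 months after January 2, 2017 — is July 2, 2018.
The other events in the timeline have no effect on the limitation period under the stated rules.

July 2, 2018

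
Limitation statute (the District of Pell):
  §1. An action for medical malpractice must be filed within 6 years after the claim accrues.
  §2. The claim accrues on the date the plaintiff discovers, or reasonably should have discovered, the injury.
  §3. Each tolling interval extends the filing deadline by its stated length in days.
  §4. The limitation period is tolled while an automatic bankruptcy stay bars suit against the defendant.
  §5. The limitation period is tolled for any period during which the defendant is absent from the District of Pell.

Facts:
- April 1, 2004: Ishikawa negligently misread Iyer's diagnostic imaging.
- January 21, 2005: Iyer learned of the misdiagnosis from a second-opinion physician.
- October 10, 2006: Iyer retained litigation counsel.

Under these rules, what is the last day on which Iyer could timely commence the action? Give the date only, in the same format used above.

January 21, 2011

Accrual is tied to discovery, so the period began on January 21, 2005 rather than on April 1, 2004 when the act occurred.
Adding the 6 years base period to January 21, 2005 gives a deadline of January 21, 2011, before any tolling.
Nothing else in the chronology tolls or restarts the period.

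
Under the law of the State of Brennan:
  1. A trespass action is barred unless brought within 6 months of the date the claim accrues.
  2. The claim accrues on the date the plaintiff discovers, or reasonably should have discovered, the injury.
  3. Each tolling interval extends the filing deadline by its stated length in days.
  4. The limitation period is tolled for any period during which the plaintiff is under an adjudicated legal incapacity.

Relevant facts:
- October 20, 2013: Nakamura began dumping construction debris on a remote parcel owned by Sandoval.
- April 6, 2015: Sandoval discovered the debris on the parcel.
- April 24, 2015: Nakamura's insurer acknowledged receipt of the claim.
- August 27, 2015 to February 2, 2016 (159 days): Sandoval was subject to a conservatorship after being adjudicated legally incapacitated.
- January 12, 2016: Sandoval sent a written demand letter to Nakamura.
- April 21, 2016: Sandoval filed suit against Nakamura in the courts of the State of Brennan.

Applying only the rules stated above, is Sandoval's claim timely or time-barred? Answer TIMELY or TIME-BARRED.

TIME-BARRED

The claim did not accrue until Sandoval discovered the injury on April 6, 2015; the October 20, 2013 act date does not start the clock under the stated rule.
Adding the 6 months base period to April 6, 2015 gives a deadline of October 6, 2015, before any tolling.
The period was tolled for 159 days by the plaintiff's legal incapacity (August 27, 2015 to February 2, 2016), pushing the deadline to March 13, 2016.
The other events in the timeline have no effect on the limitation period under the stated rules.
The April 21, 2016 filing falls after the March 13, 2016 deadline; the claim is time-barred.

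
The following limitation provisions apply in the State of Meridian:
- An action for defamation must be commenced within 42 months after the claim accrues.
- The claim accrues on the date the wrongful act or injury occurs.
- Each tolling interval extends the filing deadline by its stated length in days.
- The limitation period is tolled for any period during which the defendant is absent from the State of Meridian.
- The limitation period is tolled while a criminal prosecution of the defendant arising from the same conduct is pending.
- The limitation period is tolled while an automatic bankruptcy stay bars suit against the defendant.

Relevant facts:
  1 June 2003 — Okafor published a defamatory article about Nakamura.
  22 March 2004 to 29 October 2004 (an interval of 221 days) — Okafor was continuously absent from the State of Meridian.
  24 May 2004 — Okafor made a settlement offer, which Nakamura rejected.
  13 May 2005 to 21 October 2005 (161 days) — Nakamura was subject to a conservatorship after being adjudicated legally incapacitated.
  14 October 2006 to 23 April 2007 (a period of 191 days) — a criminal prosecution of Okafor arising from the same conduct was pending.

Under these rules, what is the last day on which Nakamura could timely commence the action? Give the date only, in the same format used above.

17 January 2008

The claim accrued on 1 June 2003, the date of the act.
Adding the 42 months base period to 1 June 2003 gives a deadline of 1 December 2006, before any tolling.
The defendant's absence from the jurisdiction from 22 March 2004 to 29 October 2004 tolled the period for 221 days, extending the deadline to 10 July 2007.
The pending criminal prosecution from 14 October 2006 to 23 April 2007 tolled the period for 191 days, extending the deadline to 17 January 2008.
Although the plaintiff's incapacity ran from 13 May 2005 to 21 October 2005, the stated rules do not make that a tolling event, so it is disregarded.
None of the other events listed affects the running of the period under the stated rules.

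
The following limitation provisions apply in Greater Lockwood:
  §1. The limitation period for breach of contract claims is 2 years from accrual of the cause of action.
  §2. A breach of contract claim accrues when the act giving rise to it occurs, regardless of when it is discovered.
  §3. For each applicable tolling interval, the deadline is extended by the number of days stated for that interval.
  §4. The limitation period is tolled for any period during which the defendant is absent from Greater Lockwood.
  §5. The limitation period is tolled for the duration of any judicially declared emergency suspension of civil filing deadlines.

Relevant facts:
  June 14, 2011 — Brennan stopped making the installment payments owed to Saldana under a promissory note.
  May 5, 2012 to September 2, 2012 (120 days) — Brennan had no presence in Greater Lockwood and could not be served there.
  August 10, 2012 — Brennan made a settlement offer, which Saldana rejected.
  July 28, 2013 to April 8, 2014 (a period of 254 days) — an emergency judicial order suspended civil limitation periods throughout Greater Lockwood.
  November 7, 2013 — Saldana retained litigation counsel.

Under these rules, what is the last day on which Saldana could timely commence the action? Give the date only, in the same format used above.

The limitation period began to run on June 14, 2011.
The untolled deadline — 2 years after June 14, 2011 — is June 14, 2013.
The defendant's absence from the jurisdiction from May 5, 2012 to September 2, 2012 tolled the period for 120 days, extending the deadline to October 12, 2013.
Because the emergency suspension of filing deadlines ran from July 28, 2013 to April 8, 2014, the deadline is extended by 254 days to June 23, 2014.
Nothing else in the chronology tolls or restarts the period.

June 23, 2014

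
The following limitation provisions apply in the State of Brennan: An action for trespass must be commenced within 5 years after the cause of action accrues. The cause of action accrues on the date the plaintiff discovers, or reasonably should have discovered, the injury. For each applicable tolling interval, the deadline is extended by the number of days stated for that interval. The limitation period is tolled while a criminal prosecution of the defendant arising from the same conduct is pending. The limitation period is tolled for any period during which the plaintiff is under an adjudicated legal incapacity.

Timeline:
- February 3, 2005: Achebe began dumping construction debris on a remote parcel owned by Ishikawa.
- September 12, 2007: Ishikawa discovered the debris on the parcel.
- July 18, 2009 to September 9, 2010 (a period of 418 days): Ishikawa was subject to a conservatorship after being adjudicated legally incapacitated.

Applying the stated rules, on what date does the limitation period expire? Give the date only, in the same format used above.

November 4, 2013

Accrual is tied to discovery, so the period began on September 12, 2007 rather than on February 3, 2005 when the act occurred.
5 years from September 12, 2007 is September 12, 2012.
The period was tolled for 418 days by the plaintiff's legal incapacity (July 18, 2009 to September 9, 2010), pushing the deadline to November 4, 2013.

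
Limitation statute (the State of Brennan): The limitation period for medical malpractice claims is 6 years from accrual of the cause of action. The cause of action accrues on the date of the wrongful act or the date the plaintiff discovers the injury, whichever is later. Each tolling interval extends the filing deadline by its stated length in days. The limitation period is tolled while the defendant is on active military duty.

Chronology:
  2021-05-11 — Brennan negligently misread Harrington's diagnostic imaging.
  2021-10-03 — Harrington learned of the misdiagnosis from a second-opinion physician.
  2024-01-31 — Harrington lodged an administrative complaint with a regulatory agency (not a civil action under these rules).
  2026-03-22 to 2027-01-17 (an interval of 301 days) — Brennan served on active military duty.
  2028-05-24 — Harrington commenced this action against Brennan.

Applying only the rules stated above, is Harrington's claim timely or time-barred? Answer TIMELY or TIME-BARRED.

TIMELY

Because discovery on 2021-10-03 post-dates the 2021-05-11 act, accrual under the later-of rule falls on 2021-10-03.
6 years from 2021-10-03 is 2027-10-03.
The period was tolled for 301 days by the defendant's active military service (2026-03-22 to 2027-01-17), pushing the deadline to 2028-07-30.
Nothing else in the chronology tolls or restarts the period.
Harrington filed on 2028-05-24, before the 2028-07-30 deadline, so the action is timely.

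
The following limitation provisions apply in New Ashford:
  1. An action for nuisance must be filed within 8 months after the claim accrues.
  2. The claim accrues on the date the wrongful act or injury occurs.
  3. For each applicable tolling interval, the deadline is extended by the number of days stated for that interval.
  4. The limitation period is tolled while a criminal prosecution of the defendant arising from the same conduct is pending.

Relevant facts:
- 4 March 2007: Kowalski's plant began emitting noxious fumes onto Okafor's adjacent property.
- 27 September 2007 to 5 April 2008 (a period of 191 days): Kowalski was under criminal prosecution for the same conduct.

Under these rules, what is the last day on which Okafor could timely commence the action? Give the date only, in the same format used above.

13 May 2008

The limitation period began to run on 4 March 2007.
8 months from 4 March 2007 is 4 November 2007.
The pending criminal prosecution from 27 September 2007 to 5 April 2008 tolled the period for 191 days, extending the deadline to 13 May 2008.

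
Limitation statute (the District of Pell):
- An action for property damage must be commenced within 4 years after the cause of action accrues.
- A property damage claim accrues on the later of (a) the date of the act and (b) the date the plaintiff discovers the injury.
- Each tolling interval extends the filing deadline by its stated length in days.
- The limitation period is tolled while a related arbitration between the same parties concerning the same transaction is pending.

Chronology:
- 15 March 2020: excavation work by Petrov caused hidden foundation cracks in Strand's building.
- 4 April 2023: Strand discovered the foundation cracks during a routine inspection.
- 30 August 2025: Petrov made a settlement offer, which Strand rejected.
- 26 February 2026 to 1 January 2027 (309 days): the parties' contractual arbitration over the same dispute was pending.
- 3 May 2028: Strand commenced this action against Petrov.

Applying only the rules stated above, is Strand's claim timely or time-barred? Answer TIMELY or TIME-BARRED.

The claim accrued on 4 April 2023 — the later of the 15 March 2020 act and the 4 April 2023 discovery.
Adding the 4 years base period to 4 April 2023 gives a deadline of 4 April 2027, before any tolling.
The pending related arbitration from 26 February 2026 to 1 January 2027 tolled the period for 309 days, extending the deadline to 7 February 2028.
None of the other events listed affects the running of the period under the stated rules.
Strand filed on 3 May 2028, after the 7 February 2028 deadline, so the action is time-barred.

TIME-BARRED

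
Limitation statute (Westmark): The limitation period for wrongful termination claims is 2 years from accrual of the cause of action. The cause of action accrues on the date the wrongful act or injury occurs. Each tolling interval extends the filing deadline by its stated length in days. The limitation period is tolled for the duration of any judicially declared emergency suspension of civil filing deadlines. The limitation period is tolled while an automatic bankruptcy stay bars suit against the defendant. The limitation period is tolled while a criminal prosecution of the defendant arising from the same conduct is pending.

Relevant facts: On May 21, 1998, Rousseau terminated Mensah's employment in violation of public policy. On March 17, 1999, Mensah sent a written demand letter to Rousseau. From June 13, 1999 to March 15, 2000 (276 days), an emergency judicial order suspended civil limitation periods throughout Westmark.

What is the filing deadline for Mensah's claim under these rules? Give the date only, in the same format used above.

The limitation period began to run on May 21, 1998.
2 years from May 21, 1998 is May 21, 2000.
The period was tolled for 276 days by the emergency suspension of filing deadlines (June 13, 1999 to March 15, 2000), pushing the deadline to February 21, 2001.
Nothing else in the chronology tolls or restarts the period.

February 21, 2001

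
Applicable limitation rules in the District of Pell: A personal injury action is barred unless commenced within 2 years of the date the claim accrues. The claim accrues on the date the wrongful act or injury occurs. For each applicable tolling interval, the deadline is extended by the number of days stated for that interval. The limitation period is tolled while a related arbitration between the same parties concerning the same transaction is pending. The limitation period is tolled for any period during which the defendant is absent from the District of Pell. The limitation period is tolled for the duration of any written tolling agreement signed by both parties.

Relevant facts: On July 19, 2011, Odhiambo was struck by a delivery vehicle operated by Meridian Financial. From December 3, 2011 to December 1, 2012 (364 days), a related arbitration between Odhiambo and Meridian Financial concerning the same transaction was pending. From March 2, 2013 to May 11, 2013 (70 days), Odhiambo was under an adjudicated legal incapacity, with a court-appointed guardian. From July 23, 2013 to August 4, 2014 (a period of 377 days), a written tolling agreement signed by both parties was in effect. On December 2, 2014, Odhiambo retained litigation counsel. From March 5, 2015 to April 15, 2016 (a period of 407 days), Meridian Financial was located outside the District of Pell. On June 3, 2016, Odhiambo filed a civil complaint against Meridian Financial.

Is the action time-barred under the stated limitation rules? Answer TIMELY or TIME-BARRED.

TIMELY

The claim accrued on July 19, 2011, the date of the act.
2 years from July 19, 2011 is July 19, 2013.
Because the pending related arbitration ran from December 3, 2011 to December 1, 2012, the deadline is extended by 364 days to July 18, 2014.
Because the written tolling agreement ran from July 23, 2013 to August 4, 2014, the deadline is extended by 377 days to July 30, 2015.
The defendant's absence from the jurisdiction from March 5, 2015 to April 15, 2016 tolled the period for 407 days, extending the deadline to September 9, 2016.
No stated provision tolls the period for the plaintiff's incapacity, so the interval from March 2, 2013 to May 11, 2013 has no effect on the deadline.
The other events in the timeline have no effect on the limitation period under the stated rules.
Odhiambo filed on June 3, 2016, before the September 9, 2016 deadline, so the action is timely.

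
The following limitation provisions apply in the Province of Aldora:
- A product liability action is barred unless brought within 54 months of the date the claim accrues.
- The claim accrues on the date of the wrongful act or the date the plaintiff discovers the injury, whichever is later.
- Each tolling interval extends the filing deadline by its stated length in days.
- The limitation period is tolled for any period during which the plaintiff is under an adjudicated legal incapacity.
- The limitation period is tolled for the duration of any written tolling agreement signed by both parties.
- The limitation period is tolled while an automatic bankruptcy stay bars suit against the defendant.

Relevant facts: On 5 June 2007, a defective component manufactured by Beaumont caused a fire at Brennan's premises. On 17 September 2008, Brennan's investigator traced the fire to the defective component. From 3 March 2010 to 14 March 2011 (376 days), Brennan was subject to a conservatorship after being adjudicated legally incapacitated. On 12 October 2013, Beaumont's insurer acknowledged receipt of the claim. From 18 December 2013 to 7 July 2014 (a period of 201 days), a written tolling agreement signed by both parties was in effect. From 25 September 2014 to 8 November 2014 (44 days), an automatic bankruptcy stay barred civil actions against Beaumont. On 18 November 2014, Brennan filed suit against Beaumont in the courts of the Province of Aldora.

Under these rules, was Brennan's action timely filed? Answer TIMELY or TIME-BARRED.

Because discovery on 17 September 2008 post-dates the 5 June 2007 act, accrual under the later-of rule falls on 17 September 2008.
54 months from 17 September 2008 is 17 March 2013.
The period was tolled for 376 days by the plaintiff's legal incapacity (3 March 2010 to 14 March 2011), pushing the deadline to 28 March 2014.
Because the written tolling agreement ran from 18 December 2013 to 7 July 2014, the deadline is extended by 201 days to 15 October 2014.
Because the automatic bankruptcy stay ran from 25 September 2014 to 8 November 2014, the deadline is extended by 44 days to 28 November 2014.
Nothing else in the chronology tolls or restarts the period.
The 18 November 2014 filing precedes the 28 November 2014 deadline; the claim is timely.

TIMELY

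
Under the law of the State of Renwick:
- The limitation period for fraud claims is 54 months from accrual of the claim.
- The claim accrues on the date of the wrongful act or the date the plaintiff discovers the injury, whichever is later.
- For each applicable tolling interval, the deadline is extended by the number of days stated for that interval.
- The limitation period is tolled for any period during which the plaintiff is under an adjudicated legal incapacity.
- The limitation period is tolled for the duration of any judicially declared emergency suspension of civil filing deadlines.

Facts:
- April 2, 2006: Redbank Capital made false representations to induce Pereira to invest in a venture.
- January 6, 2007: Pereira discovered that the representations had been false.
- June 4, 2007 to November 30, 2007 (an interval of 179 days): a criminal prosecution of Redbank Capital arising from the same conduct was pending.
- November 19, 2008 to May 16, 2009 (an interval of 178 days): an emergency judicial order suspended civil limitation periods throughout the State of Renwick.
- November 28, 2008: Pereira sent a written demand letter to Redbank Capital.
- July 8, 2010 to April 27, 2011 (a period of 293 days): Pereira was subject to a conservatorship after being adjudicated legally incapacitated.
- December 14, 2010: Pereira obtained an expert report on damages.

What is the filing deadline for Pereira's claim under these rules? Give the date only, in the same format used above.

The claim accrued on January 6, 2007 — the later of the April 2, 2006 act and the January 6, 2007 discovery.
Adding the 54 months base period to January 6, 2007 gives a deadline of July 6, 2011, before any tolling.
The emergency suspension of filing deadlines from November 19, 2008 to May 16, 2009 tolled the period for 178 days, extending the deadline to December 31, 2011.
The plaintiff's legal incapacity from July 8, 2010 to April 27, 2011 tolled the period for 293 days, extending the deadline to October 19, 2012.
No stated provision tolls the period for a criminal prosecution, so the interval from June 4, 2007 to November 30, 2007 has no effect on the deadline.
The other events in the timeline have no effect on the limitation period under the stated rules.

October 19, 2012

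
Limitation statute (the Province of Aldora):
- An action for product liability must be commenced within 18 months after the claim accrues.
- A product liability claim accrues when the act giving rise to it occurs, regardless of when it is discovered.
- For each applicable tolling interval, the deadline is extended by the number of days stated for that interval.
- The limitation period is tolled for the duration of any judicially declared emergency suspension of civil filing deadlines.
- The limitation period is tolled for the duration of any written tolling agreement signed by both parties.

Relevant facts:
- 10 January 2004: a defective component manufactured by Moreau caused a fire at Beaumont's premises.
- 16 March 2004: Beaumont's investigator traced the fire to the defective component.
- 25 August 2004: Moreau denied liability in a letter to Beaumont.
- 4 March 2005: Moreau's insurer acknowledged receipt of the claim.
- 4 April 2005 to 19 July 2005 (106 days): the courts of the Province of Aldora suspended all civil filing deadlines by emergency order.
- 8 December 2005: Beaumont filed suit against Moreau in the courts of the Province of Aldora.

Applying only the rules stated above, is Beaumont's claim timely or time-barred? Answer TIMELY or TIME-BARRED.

TIME-BARRED

Accrual is governed by the date of the act, so the period began to run on 10 January 2004; the later discovery on 16 March 2004 is irrelevant under the stated rule.
Adding the 18 months base period to 10 January 2004 gives a deadline of 10 July 2005, before any tolling.
Because the emergency suspension of filing deadlines ran from 4 April 2005 to 19 July 2005, the deadline is extended by 106 days to 24 October 2005.
Nothing else in the chronology tolls or restarts the period.
Filing on 8 December 2005 missed the 24 October 2005 deadline — the action is time-barred.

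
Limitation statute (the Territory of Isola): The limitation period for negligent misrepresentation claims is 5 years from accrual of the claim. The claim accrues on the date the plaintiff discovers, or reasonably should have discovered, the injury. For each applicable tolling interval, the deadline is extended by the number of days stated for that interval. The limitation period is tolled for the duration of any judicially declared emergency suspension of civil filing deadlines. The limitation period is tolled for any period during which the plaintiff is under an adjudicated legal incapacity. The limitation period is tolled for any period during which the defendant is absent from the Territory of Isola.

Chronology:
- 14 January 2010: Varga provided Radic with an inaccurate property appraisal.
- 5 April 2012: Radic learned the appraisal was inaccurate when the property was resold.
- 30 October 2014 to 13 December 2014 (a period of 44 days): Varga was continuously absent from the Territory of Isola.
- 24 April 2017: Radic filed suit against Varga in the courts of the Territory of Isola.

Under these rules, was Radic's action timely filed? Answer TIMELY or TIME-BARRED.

Accrual is tied to discovery, so the period began on 5 April 2012 rather than on 14 January 2010 when the act occurred.
5 years from 5 April 2012 is 5 April 2017.
Because the defendant's absence from the jurisdiction ran from 30 October 2014 to 13 December 2014, the deadline is extended by 44 days to 19 May 2017.
Radic filed on 24 April 2017, before the 19 May 2017 deadline, so the action is timely.

TIMELY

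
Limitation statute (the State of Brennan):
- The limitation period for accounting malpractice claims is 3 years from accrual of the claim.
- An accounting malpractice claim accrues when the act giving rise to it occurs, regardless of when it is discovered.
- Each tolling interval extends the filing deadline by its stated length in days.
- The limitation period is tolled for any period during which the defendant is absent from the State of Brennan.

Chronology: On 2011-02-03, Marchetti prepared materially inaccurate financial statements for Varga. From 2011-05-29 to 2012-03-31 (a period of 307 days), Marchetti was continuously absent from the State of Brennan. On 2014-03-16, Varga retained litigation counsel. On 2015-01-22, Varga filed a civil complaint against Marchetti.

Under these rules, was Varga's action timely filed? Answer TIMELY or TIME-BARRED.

The claim accrued on 2011-02-03, the date of the act.
The untolled deadline — 3 years after 2011-02-03 — is 2014-02-03.
Because the defendant's absence from the jurisdiction ran from 2011-05-29 to 2012-03-31, the deadline is extended by 307 days to 2014-12-07.
The other events in the timeline have no effect on the limitation period under the stated rules.
Filing on 2015-01-22 missed the 2014-12-07 deadline — the action is time-barred.

TIME-BARRED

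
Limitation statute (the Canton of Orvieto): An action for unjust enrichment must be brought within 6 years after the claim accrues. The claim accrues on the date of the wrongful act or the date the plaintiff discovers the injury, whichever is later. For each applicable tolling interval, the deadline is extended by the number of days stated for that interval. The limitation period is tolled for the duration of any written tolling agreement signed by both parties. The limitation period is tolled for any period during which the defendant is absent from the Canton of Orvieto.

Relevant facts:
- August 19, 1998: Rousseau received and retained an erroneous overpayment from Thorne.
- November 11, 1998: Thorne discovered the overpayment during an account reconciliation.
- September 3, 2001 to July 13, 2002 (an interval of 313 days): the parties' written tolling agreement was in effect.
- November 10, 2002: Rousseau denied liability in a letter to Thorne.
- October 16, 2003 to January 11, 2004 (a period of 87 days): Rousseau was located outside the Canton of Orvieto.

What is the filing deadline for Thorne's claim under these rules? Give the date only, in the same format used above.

December 16, 2005

Because discovery on November 11, 1998 post-dates the August 19, 1998 act, accrual under the later-of rule falls on November 11, 1998.
The untolled deadline — 6 years after November 11, 1998 — is November 11, 2004.
The written tolling agreement from September 3, 2001 to July 13, 2002 tolled the period for 313 days, extending the deadline to September 20, 2005.
Because the defendant's absence from the jurisdiction ran from October 16, 2003 to January 11, 2004, the deadline is extended by 87 days to December 16, 2005.
The other events in the timeline have no effect on the limitation period under the stated rules.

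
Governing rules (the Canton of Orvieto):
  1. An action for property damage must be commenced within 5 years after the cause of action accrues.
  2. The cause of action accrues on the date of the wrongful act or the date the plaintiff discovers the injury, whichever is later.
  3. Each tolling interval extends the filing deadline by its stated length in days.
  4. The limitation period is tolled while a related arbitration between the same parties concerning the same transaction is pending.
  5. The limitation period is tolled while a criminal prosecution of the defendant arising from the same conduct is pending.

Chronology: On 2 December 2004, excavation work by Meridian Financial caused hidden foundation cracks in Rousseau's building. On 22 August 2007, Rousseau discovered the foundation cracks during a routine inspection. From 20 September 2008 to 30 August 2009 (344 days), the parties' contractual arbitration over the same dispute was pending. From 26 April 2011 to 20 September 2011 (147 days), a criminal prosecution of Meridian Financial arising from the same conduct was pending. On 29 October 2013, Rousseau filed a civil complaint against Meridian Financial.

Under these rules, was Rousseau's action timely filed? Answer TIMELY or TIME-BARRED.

Taking the later of the act (2 December 2004) and discovery (22 August 2007), the claim accrued on 22 August 2007.
Adding the 5 years base period to 22 August 2007 gives a deadline of 22 August 2012, before any tolling.
The pending related arbitration from 20 September 2008 to 30 August 2009 tolled the period for 344 days, extending the deadline to 1 August 2013.
The period was tolled for 147 days by the pending criminal prosecution (26 April 2011 to 20 September 2011), pushing the deadline to 26 December 2013.
Rousseau filed on 29 October 2013, before the 26 December 2013 deadline, so the action is timely.

TIMELY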